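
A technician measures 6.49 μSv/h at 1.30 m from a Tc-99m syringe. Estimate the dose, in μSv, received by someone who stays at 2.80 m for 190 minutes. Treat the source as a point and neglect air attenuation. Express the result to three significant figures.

By the inverse-square law, rate at 2.80 m:
6.49 × (1.30/2.80)² = 6.49 × 0.2156 = 1.399 μSv/h.
Dose = rate × time = 1.399 μSv/h × 3.167 h = 4.431 μSv.

4.43 μSv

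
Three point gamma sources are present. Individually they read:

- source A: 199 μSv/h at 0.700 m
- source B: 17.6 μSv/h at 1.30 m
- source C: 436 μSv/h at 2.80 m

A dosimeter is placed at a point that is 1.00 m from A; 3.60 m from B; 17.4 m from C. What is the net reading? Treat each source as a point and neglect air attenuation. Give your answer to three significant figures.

Each source contributes Iᵢ·(dᵢ/rᵢ)²; contributions add.
A: 199 × (0.700/1.00)² = 97.51 μSv/h
B: 17.6 × (1.30/3.60)² = 2.295 μSv/h
C: 436 × (2.80/17.4)² = 11.29 μSv/h
Total = 97.51 + 2.295 + 11.29 = 111.1 μSv/h.

111 μSv/h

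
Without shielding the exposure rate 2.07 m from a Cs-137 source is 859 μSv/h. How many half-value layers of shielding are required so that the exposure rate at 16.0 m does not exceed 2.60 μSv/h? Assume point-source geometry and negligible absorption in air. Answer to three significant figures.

At 16.0 m, distance alone gives 859 × (2.07/16.0)² = 859 × 0.01674 = 14.38 μSv/h.
Further attenuation needed: 14.38/2.60 = 5.531.
n = log₂(5.531) = 2.468 half-value layers.

2.47 half-value layers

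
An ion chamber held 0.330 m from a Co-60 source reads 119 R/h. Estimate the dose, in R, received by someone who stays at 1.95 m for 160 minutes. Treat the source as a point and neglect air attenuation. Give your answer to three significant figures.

9.09 R

Using I₁d₁² = I₂d₂², rate at 1.95 m:
119 × (0.330/1.95)² = 119 × 0.02864 = 3.408 R/h.
Dose = rate × time = 3.408 R/h × 2.667 h = 9.089 R.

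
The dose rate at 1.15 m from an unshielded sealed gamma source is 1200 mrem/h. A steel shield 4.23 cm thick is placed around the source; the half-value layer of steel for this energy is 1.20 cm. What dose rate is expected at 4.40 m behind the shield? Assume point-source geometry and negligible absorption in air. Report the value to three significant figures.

Distance alone: (1.15/4.40)² = 0.06831, so 1200 × 0.06831 = 81.97 mrem/h.
Shield: 4.23/1.20 = 3.525 half-value layers → attenuation 2^(−3.525) = 0.08687.
Combined: 81.97 × 0.08687 = 7.121 mrem/h.

7.12 mrem/h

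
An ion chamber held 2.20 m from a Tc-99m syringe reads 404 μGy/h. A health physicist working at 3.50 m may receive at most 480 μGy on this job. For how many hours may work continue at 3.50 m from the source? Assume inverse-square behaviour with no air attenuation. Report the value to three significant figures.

By the inverse-square law, rate at 3.50 m:
(2.20/3.50)² = 0.3951, so 404 × 0.3951 = 159.6 μGy/h.
Stay time = 480 μGy ÷ 159.6 μGy/h = 3.008 h.

3.01 h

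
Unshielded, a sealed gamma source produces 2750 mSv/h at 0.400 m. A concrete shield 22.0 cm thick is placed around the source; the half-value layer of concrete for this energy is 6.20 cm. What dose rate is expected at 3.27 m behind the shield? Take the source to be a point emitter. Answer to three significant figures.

Distance alone: (0.400/3.27)² = 0.01496, so 2750 × 0.01496 = 41.14 mSv/h.
Shield: 22.0/6.20 = 3.548 half-value layers → attenuation 2^(−3.548) = 0.08550.
Combined: 41.14 × 0.08550 = 3.517 mSv/h.

3.52 mSv/h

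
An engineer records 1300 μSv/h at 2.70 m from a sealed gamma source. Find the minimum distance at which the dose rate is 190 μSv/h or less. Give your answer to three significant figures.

Applying the 1/r² law, d₂ = d₁·√(I₁/I₂).
I₁/I₂ = 1300/190 = 6.842, so d₂ = 2.70 × √6.842 = 7.062 m.

7.06 m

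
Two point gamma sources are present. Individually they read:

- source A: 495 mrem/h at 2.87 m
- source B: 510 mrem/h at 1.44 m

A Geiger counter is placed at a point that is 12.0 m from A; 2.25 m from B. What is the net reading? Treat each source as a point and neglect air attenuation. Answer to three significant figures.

237 mrem/h

By superposition, sum each source's inverse-square contribution:
A: 495 × (2.87/12.0)² = 28.31 mrem/h
B: 510 × (1.44/2.25)² = 208.9 mrem/h
Total = 28.31 + 208.9 = 237.2 mrem/h.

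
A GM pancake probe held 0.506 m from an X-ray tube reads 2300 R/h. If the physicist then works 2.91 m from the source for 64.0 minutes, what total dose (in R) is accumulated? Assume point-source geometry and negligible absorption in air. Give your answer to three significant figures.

Since intensity falls as 1/r², rate at 2.91 m:
(0.506/2.91)² = 0.03024, so 2300 × 0.03024 = 69.55 R/h.
Dose = rate × time = 69.55 R/h × 1.067 h = 74.21 R.

74.2 R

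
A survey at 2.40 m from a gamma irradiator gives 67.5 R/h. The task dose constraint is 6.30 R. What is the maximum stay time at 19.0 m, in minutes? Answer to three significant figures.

351 min

Applying the 1/r² law, rate at 19.0 m:
(2.40/19.0)² = 0.01596, so 67.5 × 0.01596 = 1.077 R/h.
Stay time = 6.30 R ÷ 1.077 R/h = 5.850 h = 351.0 min.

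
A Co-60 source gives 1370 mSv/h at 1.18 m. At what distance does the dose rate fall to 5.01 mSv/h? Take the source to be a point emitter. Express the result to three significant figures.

19.5 m

Applying the 1/r² law, d₂ = d₁·√(I₁/I₂).
I₁/I₂ = 1370/5.01 = 273.5, so d₂ = 1.18 × √273.5 = 19.51 m.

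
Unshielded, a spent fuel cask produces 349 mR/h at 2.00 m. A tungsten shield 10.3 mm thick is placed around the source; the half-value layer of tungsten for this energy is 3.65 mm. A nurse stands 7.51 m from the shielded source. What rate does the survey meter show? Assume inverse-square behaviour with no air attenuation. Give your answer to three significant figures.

3.50 mR/h

Distance alone: 349 × (2.00/7.51)² = 349 × 0.07092 = 24.75 mR/h.
Shield: 10.3/3.65 = 2.822 half-value layers → attenuation 2^(−2.822) = 0.1414.
Combined: 24.75 × 0.1414 = 3.500 mR/h.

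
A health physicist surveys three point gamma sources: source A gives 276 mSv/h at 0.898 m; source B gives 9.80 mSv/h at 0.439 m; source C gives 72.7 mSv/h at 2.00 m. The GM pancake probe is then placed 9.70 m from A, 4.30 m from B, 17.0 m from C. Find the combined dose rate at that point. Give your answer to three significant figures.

Each source contributes Iᵢ·(dᵢ/rᵢ)²; contributions add.
A: 276 × (0.898/9.70)² = 2.365 mSv/h
B: 9.80 × (0.439/4.30)² = 0.1021 mSv/h
C: 72.7 × (2.00/17.0)² = 1.006 mSv/h
Total = 2.365 + 0.1021 + 1.006 = 3.473 mSv/h.

3.47 mSv/h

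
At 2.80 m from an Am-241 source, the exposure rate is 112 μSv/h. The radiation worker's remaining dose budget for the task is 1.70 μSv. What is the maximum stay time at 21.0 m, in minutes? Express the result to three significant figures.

Since intensity falls as 1/r², rate at 21.0 m:
112 × (2.80/21.0)² = 112 × 0.01778 = 1.991 μSv/h.
Stay time = 1.70 μSv ÷ 1.991 μSv/h = 0.8538 h = 51.23 min.

51.2 min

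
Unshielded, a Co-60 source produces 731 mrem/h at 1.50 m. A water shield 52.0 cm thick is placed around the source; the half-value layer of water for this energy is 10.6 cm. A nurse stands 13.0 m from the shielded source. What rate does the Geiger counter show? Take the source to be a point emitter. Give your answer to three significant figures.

0.325 mrem/h

Distance alone: (1.50/13.0)² = 0.01331, so 731 × 0.01331 = 9.730 mrem/h.
Shield: 52.0/10.6 = 4.906 half-value layers → attenuation 2^(−4.906) = 0.03335.
Combined: 9.730 × 0.03335 = 0.3245 mrem/h.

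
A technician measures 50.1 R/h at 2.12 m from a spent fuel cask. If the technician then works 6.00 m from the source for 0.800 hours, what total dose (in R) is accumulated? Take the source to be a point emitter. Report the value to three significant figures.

5.00 R

Applying the 1/r² law, rate at 6.00 m:
50.1 × (2.12/6.00)² = 50.1 × 0.1248 = 6.252 R/h.
Dose = rate × time = 6.252 R/h × 0.8000 h = 5.002 R.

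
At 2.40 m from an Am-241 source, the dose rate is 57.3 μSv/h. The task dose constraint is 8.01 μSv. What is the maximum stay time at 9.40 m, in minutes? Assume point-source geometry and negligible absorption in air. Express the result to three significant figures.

Applying the 1/r² law, rate at 9.40 m:
57.3 × (2.40/9.40)² = 57.3 × 0.06519 = 3.735 μSv/h.
Stay time = 8.01 μSv ÷ 3.735 μSv/h = 2.145 h = 128.7 min.

129 min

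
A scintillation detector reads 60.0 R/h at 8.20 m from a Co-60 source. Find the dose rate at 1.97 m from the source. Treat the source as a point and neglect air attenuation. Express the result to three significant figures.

Applying the 1/r² law, the rate at 1.97 m is
60.0 × (8.20/1.97)² = 60.0 × 17.33 = 1040 R/h.

1040 R/h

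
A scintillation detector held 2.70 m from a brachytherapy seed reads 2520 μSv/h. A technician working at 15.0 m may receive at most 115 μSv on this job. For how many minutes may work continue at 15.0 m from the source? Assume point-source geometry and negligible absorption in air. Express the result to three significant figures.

84.5 min

Using I₁d₁² = I₂d₂², rate at 15.0 m:
2520 × (2.70/15.0)² = 2520 × 0.03240 = 81.65 μSv/h.
Stay time = 115 μSv ÷ 81.65 μSv/h = 1.408 h = 84.48 min.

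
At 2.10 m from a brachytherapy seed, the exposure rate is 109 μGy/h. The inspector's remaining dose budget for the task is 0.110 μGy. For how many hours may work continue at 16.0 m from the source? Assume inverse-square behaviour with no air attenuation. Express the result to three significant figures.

0.0586 h

Since intensity falls as 1/r², rate at 16.0 m:
(2.10/16.0)² = 0.01723, so 109 × 0.01723 = 1.878 μGy/h.
Stay time = 0.110 μGy ÷ 1.878 μGy/h = 0.05857 h.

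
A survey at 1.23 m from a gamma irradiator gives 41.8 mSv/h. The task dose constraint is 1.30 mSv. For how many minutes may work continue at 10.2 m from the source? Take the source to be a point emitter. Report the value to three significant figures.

By the inverse-square law, rate at 10.2 m:
41.8 × (1.23/10.2)² = 41.8 × 0.01454 = 0.6078 mSv/h.
Stay time = 1.30 mSv ÷ 0.6078 mSv/h = 2.139 h = 128.3 min.

128 min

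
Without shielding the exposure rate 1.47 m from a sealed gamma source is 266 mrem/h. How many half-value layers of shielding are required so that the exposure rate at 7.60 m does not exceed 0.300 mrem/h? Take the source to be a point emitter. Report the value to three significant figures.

5.05 half-value layers

At 7.60 m, distance alone gives 266 × (1.47/7.60)² = 266 × 0.03741 = 9.951 mrem/h.
Further attenuation needed: 9.951/0.300 = 33.17.
n = log₂(33.17) = 5.052 half-value layers.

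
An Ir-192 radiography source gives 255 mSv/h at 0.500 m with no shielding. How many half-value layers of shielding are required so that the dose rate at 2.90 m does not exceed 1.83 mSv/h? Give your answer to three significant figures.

At 2.90 m, distance alone gives (0.500/2.90)² = 0.02973, so 255 × 0.02973 = 7.581 mSv/h.
Further attenuation needed: 7.581/1.83 = 4.143.
n = log₂(4.143) = 2.051 half-value layers.

2.05 half-value layers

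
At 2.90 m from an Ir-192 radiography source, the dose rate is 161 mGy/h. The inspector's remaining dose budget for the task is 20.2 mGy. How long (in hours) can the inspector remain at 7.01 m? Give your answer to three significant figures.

0.733 h

Intensity scales as (d₁/d₂)², so rate at 7.01 m:
161 × (2.90/7.01)² = 161 × 0.1711 = 27.55 mGy/h.
Stay time = 20.2 mGy ÷ 27.55 mGy/h = 0.7332 h.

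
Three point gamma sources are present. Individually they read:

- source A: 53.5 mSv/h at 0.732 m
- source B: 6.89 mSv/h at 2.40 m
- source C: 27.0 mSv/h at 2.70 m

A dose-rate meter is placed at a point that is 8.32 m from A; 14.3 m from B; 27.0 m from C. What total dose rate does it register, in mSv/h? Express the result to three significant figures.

Each source contributes Iᵢ·(dᵢ/rᵢ)²; contributions add.
A: 53.5 × (0.732/8.32)² = 0.4141 mSv/h
B: 6.89 × (2.40/14.3)² = 0.1941 mSv/h
C: 27.0 × (2.70/27.0)² = 0.2700 mSv/h
Total = 0.4141 + 0.1941 + 0.2700 = 0.8782 mSv/h.

0.878 mSv/h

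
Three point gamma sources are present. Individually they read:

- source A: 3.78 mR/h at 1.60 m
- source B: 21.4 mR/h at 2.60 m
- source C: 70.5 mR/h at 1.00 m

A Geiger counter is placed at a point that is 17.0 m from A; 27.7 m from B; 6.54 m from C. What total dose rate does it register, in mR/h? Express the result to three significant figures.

1.87 mR/h

Each source contributes Iᵢ·(dᵢ/rᵢ)²; contributions add.
A: 3.78 × (1.60/17.0)² = 0.03348 mR/h
B: 21.4 × (2.60/27.7)² = 0.1885 mR/h
C: 70.5 × (1.00/6.54)² = 1.648 mR/h
Total = 0.03348 + 0.1885 + 1.648 = 1.870 mR/h.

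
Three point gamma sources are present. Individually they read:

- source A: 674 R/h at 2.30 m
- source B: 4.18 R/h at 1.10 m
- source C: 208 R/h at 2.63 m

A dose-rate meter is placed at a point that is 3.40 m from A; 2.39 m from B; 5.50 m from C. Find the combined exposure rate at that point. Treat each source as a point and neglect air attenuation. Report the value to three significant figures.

357 R/h

Each source contributes Iᵢ·(dᵢ/rᵢ)²; contributions add.
A: 674 × (2.30/3.40)² = 308.4 R/h
B: 4.18 × (1.10/2.39)² = 0.8855 R/h
C: 208 × (2.63/5.50)² = 47.56 R/h
Total = 308.4 + 0.8855 + 47.56 = 356.8 R/h.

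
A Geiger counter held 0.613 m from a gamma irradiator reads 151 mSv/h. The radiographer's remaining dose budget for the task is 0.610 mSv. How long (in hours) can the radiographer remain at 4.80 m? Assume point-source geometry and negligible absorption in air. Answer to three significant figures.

Applying the 1/r² law, rate at 4.80 m:
151 × (0.613/4.80)² = 151 × 0.01631 = 2.463 mSv/h.
Stay time = 0.610 mSv ÷ 2.463 mSv/h = 0.2477 h.

0.248 h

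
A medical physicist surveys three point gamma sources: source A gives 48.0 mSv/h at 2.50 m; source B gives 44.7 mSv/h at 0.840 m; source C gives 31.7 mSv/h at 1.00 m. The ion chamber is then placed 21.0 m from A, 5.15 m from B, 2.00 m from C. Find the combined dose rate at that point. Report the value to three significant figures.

Each source contributes Iᵢ·(dᵢ/rᵢ)²; contributions add.
A: 48.0 × (2.50/21.0)² = 0.6803 mSv/h
B: 44.7 × (0.840/5.15)² = 1.189 mSv/h
C: 31.7 × (1.00/2.00)² = 7.925 mSv/h
Total = 0.6803 + 1.189 + 7.925 = 9.794 mSv/h.

9.79 mSv/h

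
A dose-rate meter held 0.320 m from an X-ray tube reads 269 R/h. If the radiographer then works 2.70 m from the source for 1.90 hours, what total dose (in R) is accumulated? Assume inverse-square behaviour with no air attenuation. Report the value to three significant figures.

7.18 R

Applying the 1/r² law, rate at 2.70 m:
269 × (0.320/2.70)² = 269 × 0.01405 = 3.779 R/h.
Dose = rate × time = 3.779 R/h × 1.900 h = 7.180 R.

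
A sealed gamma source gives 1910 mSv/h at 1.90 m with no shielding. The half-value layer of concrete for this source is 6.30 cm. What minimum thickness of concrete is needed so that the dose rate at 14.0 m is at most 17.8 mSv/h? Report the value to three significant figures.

6.19 cm

At 14.0 m, distance alone gives 1910 × (1.90/14.0)² = 1910 × 0.01842 = 35.18 mSv/h.
Further attenuation needed: 35.18/17.8 = 1.976.
n = log₂(1.976) = 0.9826 half-value layers.
Thickness = 0.9826 × 6.30 cm = 6.190 cm.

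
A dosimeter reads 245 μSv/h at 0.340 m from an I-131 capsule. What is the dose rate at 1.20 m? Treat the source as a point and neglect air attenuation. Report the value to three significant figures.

By the inverse-square law, the rate at 1.20 m is
(0.340/1.20)² = 0.08028, so 245 × 0.08028 = 19.67 μSv/h.

19.7 μSv/h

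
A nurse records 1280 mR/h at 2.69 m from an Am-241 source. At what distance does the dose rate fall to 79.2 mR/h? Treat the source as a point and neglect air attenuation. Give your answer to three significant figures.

Intensity scales as (d₁/d₂)², so d₂ = d₁·√(I₁/I₂).
I₁/I₂ = 1280/79.2 = 16.16, so d₂ = 2.69 × √16.16 = 10.81 m.

10.8 m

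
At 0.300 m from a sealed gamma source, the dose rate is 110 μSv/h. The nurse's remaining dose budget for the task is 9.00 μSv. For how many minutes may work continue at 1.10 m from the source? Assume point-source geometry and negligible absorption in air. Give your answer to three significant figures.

66.0 min

Applying the 1/r² law, rate at 1.10 m:
(0.300/1.10)² = 0.07438, so 110 × 0.07438 = 8.182 μSv/h.
Stay time = 9.00 μSv ÷ 8.182 μSv/h = 1.100 h = 66.00 min.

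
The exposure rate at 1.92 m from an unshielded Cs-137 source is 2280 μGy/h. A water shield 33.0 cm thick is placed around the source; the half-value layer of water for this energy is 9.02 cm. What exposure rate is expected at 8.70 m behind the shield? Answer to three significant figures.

Distance alone: (1.92/8.70)² = 0.04870, so 2280 × 0.04870 = 111.0 μGy/h.
Shield: 33.0/9.02 = 3.659 half-value layers → attenuation 2^(−3.659) = 0.07916.
Combined: 111.0 × 0.07916 = 8.787 μGy/h.

8.79 μGy/h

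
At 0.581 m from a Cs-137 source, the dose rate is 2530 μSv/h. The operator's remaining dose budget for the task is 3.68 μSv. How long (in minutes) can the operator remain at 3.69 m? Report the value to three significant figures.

Since intensity falls as 1/r², rate at 3.69 m:
(0.581/3.69)² = 0.02479, so 2530 × 0.02479 = 62.72 μSv/h.
Stay time = 3.68 μSv ÷ 62.72 μSv/h = 0.05867 h = 3.520 min.

3.52 min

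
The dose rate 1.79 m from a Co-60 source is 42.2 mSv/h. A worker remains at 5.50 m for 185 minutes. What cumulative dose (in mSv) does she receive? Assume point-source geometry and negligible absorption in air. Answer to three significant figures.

13.8 mSv

Applying the 1/r² law, rate at 5.50 m:
(1.79/5.50)² = 0.1059, so 42.2 × 0.1059 = 4.469 mSv/h.
Dose = rate × time = 4.469 mSv/h × 3.083 h = 13.78 mSv.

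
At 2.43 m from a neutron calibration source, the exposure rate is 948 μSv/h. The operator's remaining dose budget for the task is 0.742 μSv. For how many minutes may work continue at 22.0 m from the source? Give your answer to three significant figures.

Applying the 1/r² law, rate at 22.0 m:
948 × (2.43/22.0)² = 948 × 0.01220 = 11.57 μSv/h.
Stay time = 0.742 μSv ÷ 11.57 μSv/h = 0.06413 h = 3.848 min.

3.85 min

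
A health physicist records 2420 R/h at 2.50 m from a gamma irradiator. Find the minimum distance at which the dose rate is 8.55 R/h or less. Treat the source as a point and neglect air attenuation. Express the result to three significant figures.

42.1 m

Applying the 1/r² law, d₂ = d₁·√(I₁/I₂).
I₁/I₂ = 2420/8.55 = 283.0, so d₂ = 2.50 × √283.0 = 42.06 m.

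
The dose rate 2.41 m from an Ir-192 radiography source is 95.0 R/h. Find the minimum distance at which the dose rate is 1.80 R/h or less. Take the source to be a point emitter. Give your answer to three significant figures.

17.5 m

By the inverse-square law, d₂ = d₁·√(I₁/I₂).
I₁/I₂ = 95.0/1.80 = 52.78, so d₂ = 2.41 × √52.78 = 17.51 m.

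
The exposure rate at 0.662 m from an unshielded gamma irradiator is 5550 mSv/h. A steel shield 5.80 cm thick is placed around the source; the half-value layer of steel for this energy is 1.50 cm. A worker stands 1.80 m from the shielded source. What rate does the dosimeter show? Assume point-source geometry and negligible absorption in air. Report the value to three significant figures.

51.5 mSv/h

Distance alone: (0.662/1.80)² = 0.1353, so 5550 × 0.1353 = 750.9 mSv/h.
Shield: 5.80/1.50 = 3.867 half-value layers → attenuation 2^(−3.867) = 0.06854.
Combined: 750.9 × 0.06854 = 51.47 mSv/h.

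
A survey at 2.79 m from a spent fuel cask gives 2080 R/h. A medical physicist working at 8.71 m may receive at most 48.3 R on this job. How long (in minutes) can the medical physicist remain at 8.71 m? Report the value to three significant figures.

Using I₁d₁² = I₂d₂², rate at 8.71 m:
(2.79/8.71)² = 0.1026, so 2080 × 0.1026 = 213.4 R/h.
Stay time = 48.3 R ÷ 213.4 R/h = 0.2263 h = 13.58 min.

13.6 min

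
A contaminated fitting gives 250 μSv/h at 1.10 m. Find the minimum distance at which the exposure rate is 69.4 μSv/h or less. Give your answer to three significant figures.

Since intensity falls as 1/r², d₂ = d₁·√(I₁/I₂).
I₁/I₂ = 250/69.4 = 3.602, so d₂ = 1.10 × √3.602 = 2.088 m.

2.09 m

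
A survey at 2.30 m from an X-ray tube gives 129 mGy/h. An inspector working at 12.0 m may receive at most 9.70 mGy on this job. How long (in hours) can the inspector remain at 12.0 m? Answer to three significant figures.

2.05 h

Intensity scales as (d₁/d₂)², so rate at 12.0 m:
(2.30/12.0)² = 0.03674, so 129 × 0.03674 = 4.739 mGy/h.
Stay time = 9.70 mGy ÷ 4.739 mGy/h = 2.047 h.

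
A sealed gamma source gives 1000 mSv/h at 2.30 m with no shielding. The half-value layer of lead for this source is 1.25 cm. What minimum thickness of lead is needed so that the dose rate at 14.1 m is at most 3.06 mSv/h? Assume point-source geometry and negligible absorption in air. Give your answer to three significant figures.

3.90 cm

At 14.1 m, distance alone gives (2.30/14.1)² = 0.02661, so 1000 × 0.02661 = 26.61 mSv/h.
Further attenuation needed: 26.61/3.06 = 8.696.
n = log₂(8.696) = 3.120 half-value layers.
Thickness = 3.120 × 1.25 cm = 3.900 cm.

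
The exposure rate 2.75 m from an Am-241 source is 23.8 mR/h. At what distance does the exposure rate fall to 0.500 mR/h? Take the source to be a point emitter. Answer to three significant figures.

Using I₁d₁² = I₂d₂², d₂ = d₁·√(I₁/I₂).
I₁/I₂ = 23.8/0.500 = 47.60, so d₂ = 2.75 × √47.60 = 18.97 m.

19.0 m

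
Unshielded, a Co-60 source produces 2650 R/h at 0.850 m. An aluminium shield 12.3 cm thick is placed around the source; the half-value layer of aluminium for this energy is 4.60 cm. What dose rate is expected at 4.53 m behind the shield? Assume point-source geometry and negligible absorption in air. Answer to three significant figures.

Distance alone: 2650 × (0.850/4.53)² = 2650 × 0.03521 = 93.31 R/h.
Shield: 12.3/4.60 = 2.674 half-value layers → attenuation 2^(−2.674) = 0.1567.
Combined: 93.31 × 0.1567 = 14.62 R/h.

14.6 R/h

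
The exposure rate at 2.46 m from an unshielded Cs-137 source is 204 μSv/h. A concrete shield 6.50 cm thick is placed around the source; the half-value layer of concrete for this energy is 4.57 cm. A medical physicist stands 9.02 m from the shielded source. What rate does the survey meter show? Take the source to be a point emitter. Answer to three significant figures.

5.66 μSv/h

Distance alone: 204 × (2.46/9.02)² = 204 × 0.07438 = 15.17 μSv/h.
Shield: 6.50/4.57 = 1.422 half-value layers → attenuation 2^(−1.422) = 0.3732.
Combined: 15.17 × 0.3732 = 5.661 μSv/h.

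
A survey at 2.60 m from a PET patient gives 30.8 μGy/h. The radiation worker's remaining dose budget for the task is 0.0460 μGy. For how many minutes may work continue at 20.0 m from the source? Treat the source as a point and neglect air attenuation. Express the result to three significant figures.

5.30 min

By the inverse-square law, rate at 20.0 m:
(2.60/20.0)² = 0.01690, so 30.8 × 0.01690 = 0.5205 μGy/h.
Stay time = 0.0460 μGy ÷ 0.5205 μGy/h = 0.08838 h = 5.303 min.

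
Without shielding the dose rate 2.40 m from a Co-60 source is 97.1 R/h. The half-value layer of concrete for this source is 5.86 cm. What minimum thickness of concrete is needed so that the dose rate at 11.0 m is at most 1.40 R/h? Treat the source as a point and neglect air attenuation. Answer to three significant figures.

10.1 cm

At 11.0 m, distance alone gives (2.40/11.0)² = 0.04760, so 97.1 × 0.04760 = 4.622 R/h.
Further attenuation needed: 4.622/1.40 = 3.301.
n = log₂(3.301) = 1.723 half-value layers.
Thickness = 1.723 × 5.86 cm = 10.10 cm.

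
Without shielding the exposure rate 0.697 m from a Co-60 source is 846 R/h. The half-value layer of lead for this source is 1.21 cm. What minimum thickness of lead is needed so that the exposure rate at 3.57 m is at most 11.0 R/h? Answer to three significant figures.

1.88 cm

At 3.57 m, distance alone gives 846 × (0.697/3.57)² = 846 × 0.03812 = 32.25 R/h.
Further attenuation needed: 32.25/11.0 = 2.932.
n = log₂(2.932) = 1.552 half-value layers.
Thickness = 1.552 × 1.21 cm = 1.878 cm.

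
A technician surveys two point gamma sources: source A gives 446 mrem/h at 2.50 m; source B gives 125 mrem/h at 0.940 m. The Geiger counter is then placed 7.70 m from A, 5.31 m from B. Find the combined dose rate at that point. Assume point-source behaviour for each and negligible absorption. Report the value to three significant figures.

Each source contributes Iᵢ·(dᵢ/rᵢ)²; contributions add.
A: 446 × (2.50/7.70)² = 47.01 mrem/h
B: 125 × (0.940/5.31)² = 3.917 mrem/h
Total = 47.01 + 3.917 = 50.93 mrem/h.

50.9 mrem/h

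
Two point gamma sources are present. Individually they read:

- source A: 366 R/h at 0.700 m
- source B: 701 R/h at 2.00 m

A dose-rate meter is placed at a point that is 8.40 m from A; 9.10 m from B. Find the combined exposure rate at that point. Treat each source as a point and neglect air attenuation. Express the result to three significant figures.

Each source contributes Iᵢ·(dᵢ/rᵢ)²; contributions add.
A: 366 × (0.700/8.40)² = 2.542 R/h
B: 701 × (2.00/9.10)² = 33.86 R/h
Total = 2.542 + 33.86 = 36.40 R/h.

36.4 R/h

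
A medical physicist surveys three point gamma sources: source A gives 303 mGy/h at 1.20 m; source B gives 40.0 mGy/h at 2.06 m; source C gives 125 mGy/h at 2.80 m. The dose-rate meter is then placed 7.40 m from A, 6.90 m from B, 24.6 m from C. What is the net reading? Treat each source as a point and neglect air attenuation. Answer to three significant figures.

13.2 mGy/h

By superposition, sum each source's inverse-square contribution:
A: 303 × (1.20/7.40)² = 7.968 mGy/h
B: 40.0 × (2.06/6.90)² = 3.565 mGy/h
C: 125 × (2.80/24.6)² = 1.619 mGy/h
Total = 7.968 + 3.565 + 1.619 = 13.15 mGy/h.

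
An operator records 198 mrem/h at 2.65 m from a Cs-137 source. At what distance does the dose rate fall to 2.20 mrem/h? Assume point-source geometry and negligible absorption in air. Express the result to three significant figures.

25.1 m

Intensity scales as (d₁/d₂)², so d₂ = d₁·√(I₁/I₂).
I₁/I₂ = 198/2.20 = 90.00, so d₂ = 2.65 × √90.00 = 25.14 m.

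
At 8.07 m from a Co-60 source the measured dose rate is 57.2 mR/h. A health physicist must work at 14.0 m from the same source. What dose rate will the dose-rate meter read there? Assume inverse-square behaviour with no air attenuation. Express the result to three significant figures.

19.0 mR/h

Intensity scales as (d₁/d₂)², so scaling from 8.07 m to 14.0 m:
(8.07/14.0)² = 0.3323, so 57.2 × 0.3323 = 19.01 mR/h.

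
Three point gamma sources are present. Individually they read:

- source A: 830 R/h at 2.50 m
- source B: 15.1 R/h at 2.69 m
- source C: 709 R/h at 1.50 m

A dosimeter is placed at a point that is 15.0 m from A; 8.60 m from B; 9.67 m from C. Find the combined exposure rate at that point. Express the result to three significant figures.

41.6 R/h

Each source contributes Iᵢ·(dᵢ/rᵢ)²; contributions add.
A: 830 × (2.50/15.0)² = 23.06 R/h
B: 15.1 × (2.69/8.60)² = 1.477 R/h
C: 709 × (1.50/9.67)² = 17.06 R/h
Total = 23.06 + 1.477 + 17.06 = 41.60 R/h.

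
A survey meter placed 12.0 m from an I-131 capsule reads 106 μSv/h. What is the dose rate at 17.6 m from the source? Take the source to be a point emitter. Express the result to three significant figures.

49.3 μSv/h

Applying the 1/r² law, scaling from 12.0 m to 17.6 m:
106 × (12.0/17.6)² = 106 × 0.4649 = 49.28 μSv/h.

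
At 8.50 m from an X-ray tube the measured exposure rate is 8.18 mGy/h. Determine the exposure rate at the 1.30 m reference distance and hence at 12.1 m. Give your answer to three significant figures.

350 mGy/h; 4.04 mGy/h

Intensity scales as (d₁/d₂)², so
At 1.30 m: 8.18 × (8.50/1.30)² = 8.18 × 42.75 = 349.7 mGy/h
At 12.1 m: 349.7 × (1.30/12.1)² = 349.7 × 0.01154 = 4.036 mGy/h.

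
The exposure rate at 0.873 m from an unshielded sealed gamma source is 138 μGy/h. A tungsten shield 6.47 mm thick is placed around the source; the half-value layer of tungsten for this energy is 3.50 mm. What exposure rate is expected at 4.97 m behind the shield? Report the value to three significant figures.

Distance alone: 138 × (0.873/4.97)² = 138 × 0.03085 = 4.257 μGy/h.
Shield: 6.47/3.50 = 1.849 half-value layers → attenuation 2^(−1.849) = 0.2776.
Combined: 4.257 × 0.2776 = 1.182 μGy/h.

1.18 μGy/h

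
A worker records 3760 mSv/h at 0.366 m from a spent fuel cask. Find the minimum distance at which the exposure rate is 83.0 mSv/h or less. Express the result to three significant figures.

2.46 m

Using I₁d₁² = I₂d₂², d₂ = d₁·√(I₁/I₂).
I₁/I₂ = 3760/83.0 = 45.30, so d₂ = 0.366 × √45.30 = 2.463 m.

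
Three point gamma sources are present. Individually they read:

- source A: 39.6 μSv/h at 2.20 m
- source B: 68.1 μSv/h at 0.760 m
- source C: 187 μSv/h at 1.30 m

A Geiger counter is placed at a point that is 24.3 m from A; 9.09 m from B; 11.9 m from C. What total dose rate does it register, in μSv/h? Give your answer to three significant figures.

3.03 μSv/h

Each source contributes Iᵢ·(dᵢ/rᵢ)²; contributions add.
A: 39.6 × (2.20/24.3)² = 0.3246 μSv/h
B: 68.1 × (0.760/9.09)² = 0.4760 μSv/h
C: 187 × (1.30/11.9)² = 2.232 μSv/h
Total = 0.3246 + 0.4760 + 2.232 = 3.033 μSv/h.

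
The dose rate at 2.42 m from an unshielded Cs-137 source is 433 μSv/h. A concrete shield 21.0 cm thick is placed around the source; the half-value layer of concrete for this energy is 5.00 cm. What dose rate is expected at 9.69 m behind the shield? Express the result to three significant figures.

1.47 μSv/h

Distance alone: 433 × (2.42/9.69)² = 433 × 0.06237 = 27.01 μSv/h.
Shield: 21.0/5.00 = 4.200 half-value layers → attenuation 2^(−4.200) = 0.05441.
Combined: 27.01 × 0.05441 = 1.470 μSv/h.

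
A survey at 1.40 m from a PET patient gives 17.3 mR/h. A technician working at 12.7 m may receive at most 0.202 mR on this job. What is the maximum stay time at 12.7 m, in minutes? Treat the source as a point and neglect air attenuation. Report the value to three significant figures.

57.7 min

Intensity scales as (d₁/d₂)², so rate at 12.7 m:
17.3 × (1.40/12.7)² = 17.3 × 0.01215 = 0.2102 mR/h.
Stay time = 0.202 mR ÷ 0.2102 mR/h = 0.9610 h = 57.66 min.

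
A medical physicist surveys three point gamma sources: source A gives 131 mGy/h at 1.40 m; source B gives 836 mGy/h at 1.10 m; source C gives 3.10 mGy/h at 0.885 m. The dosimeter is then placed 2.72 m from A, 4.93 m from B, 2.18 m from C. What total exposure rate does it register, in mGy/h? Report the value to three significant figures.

Each source contributes Iᵢ·(dᵢ/rᵢ)²; contributions add.
A: 131 × (1.40/2.72)² = 34.70 mGy/h
B: 836 × (1.10/4.93)² = 41.62 mGy/h
C: 3.10 × (0.885/2.18)² = 0.5109 mGy/h
Total = 34.70 + 41.62 + 0.5109 = 76.83 mGy/h.

76.8 mGy/h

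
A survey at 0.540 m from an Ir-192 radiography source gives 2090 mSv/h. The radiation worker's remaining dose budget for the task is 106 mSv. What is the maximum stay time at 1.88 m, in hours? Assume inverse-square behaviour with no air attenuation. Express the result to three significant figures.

Since intensity falls as 1/r², rate at 1.88 m:
2090 × (0.540/1.88)² = 2090 × 0.08250 = 172.4 mSv/h.
Stay time = 106 mSv ÷ 172.4 mSv/h = 0.6148 h.

0.615 h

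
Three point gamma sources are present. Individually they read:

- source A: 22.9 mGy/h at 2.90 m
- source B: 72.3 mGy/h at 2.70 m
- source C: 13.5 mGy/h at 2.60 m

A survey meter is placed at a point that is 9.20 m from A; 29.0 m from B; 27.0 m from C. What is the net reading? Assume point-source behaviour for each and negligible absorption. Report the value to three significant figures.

Each source contributes Iᵢ·(dᵢ/rᵢ)²; contributions add.
A: 22.9 × (2.90/9.20)² = 2.275 mGy/h
B: 72.3 × (2.70/29.0)² = 0.6267 mGy/h
C: 13.5 × (2.60/27.0)² = 0.1252 mGy/h
Total = 2.275 + 0.6267 + 0.1252 = 3.027 mGy/h.

3.03 mGy/h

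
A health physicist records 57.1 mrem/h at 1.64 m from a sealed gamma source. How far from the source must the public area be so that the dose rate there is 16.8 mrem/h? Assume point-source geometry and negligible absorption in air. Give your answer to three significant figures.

3.02 m

Using I₁d₁² = I₂d₂², d₂ = d₁·√(I₁/I₂).
I₁/I₂ = 57.1/16.8 = 3.399, so d₂ = 1.64 × √3.399 = 3.024 m.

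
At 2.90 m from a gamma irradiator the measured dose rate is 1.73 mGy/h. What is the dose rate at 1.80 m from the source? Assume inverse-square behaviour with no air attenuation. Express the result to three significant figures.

Since intensity falls as 1/r², scaling from 2.90 m to 1.80 m:
(2.90/1.80)² = 2.596, so 1.73 × 2.596 = 4.491 mGy/h.

4.49 mGy/h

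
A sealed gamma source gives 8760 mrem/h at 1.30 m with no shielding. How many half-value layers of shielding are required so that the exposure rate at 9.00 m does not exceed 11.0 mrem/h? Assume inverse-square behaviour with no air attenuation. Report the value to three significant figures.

4.05 half-value layers

At 9.00 m, distance alone gives 8760 × (1.30/9.00)² = 8760 × 0.02086 = 182.7 mrem/h.
Further attenuation needed: 182.7/11.0 = 16.61.
n = log₂(16.61) = 4.054 half-value layers.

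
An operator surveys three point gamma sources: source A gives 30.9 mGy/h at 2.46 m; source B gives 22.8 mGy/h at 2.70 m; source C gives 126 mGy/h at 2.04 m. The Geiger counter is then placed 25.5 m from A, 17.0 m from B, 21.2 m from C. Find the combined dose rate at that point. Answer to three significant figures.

By superposition, sum each source's inverse-square contribution:
A: 30.9 × (2.46/25.5)² = 0.2876 mGy/h
B: 22.8 × (2.70/17.0)² = 0.5751 mGy/h
C: 126 × (2.04/21.2)² = 1.167 mGy/h
Total = 0.2876 + 0.5751 + 1.167 = 2.030 mGy/h.

2.03 mGy/h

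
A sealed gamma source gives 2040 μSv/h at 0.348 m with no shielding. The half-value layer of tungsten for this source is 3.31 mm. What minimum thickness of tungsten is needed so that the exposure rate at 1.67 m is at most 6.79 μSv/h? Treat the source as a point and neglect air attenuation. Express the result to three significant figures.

At 1.67 m, distance alone gives 2040 × (0.348/1.67)² = 2040 × 0.04342 = 88.58 μSv/h.
Further attenuation needed: 88.58/6.79 = 13.05.
n = log₂(13.05) = 3.706 half-value layers.
Thickness = 3.706 × 3.31 mm = 12.27 mm.

12.3 mm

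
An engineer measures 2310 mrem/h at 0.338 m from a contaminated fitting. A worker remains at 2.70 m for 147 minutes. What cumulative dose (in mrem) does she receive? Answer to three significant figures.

88.7 mrem

Using I₁d₁² = I₂d₂², rate at 2.70 m:
(0.338/2.70)² = 0.01567, so 2310 × 0.01567 = 36.20 mrem/h.
Dose = rate × time = 36.20 mrem/h × 2.450 h = 88.69 mrem.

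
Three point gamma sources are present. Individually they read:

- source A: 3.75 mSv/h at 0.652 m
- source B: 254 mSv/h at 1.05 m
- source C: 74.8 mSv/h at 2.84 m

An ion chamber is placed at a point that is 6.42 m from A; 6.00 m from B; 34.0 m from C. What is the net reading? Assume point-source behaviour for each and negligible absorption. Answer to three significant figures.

By superposition, sum each source's inverse-square contribution:
A: 3.75 × (0.652/6.42)² = 0.03868 mSv/h
B: 254 × (1.05/6.00)² = 7.779 mSv/h
C: 74.8 × (2.84/34.0)² = 0.5219 mSv/h
Total = 0.03868 + 7.779 + 0.5219 = 8.340 mSv/h.

8.34 mSv/h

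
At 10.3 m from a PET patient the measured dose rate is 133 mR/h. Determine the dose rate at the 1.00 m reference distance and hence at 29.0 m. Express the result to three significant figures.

Since intensity falls as 1/r²,
At 1.00 m: (10.3/1.00)² = 106.1, so 133 × 106.1 = 14110 mR/h
At 29.0 m: (1.00/29.0)² = 0.001189, so 14110 × 0.001189 = 16.78 mR/h.

14100 mR/h; 16.8 mR/h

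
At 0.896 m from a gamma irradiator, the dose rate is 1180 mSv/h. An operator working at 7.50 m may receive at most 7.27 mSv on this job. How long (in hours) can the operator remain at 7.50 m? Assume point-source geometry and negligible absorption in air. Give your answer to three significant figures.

Since intensity falls as 1/r², rate at 7.50 m:
(0.896/7.50)² = 0.01427, so 1180 × 0.01427 = 16.84 mSv/h.
Stay time = 7.27 mSv ÷ 16.84 mSv/h = 0.4317 h.

0.432 h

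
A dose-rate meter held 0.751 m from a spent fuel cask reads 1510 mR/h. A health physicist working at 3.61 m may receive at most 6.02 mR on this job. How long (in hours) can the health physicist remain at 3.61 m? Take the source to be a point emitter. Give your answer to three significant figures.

Using I₁d₁² = I₂d₂², rate at 3.61 m:
(0.751/3.61)² = 0.04328, so 1510 × 0.04328 = 65.35 mR/h.
Stay time = 6.02 mR ÷ 65.35 mR/h = 0.09212 h.

0.0921 h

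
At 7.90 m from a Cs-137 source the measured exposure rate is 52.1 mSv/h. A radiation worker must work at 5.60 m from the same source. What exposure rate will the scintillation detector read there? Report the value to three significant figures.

Using I₁d₁² = I₂d₂², scaling from 7.90 m to 5.60 m:
52.1 × (7.90/5.60)² = 52.1 × 1.990 = 103.7 mSv/h.

104 mSv/h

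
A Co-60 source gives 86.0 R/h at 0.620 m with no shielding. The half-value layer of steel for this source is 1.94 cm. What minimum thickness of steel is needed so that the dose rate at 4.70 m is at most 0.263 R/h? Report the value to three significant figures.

4.87 cm

At 4.70 m, distance alone gives 86.0 × (0.620/4.70)² = 86.0 × 0.01740 = 1.496 R/h.
Further attenuation needed: 1.496/0.263 = 5.688.
n = log₂(5.688) = 2.508 half-value layers.
Thickness = 2.508 × 1.94 cm = 4.866 cm.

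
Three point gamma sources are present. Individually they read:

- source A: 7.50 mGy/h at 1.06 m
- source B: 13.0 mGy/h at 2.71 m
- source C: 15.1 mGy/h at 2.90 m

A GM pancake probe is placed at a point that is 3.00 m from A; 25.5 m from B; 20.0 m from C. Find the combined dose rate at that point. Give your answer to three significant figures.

By superposition, sum each source's inverse-square contribution:
A: 7.50 × (1.06/3.00)² = 0.9363 mGy/h
B: 13.0 × (2.71/25.5)² = 0.1468 mGy/h
C: 15.1 × (2.90/20.0)² = 0.3175 mGy/h
Total = 0.9363 + 0.1468 + 0.3175 = 1.401 mGy/h.

1.40 mGy/h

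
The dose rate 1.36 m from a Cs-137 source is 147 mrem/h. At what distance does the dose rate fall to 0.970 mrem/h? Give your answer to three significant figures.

By the inverse-square law, d₂ = d₁·√(I₁/I₂).
I₁/I₂ = 147/0.970 = 151.5, so d₂ = 1.36 × √151.5 = 16.74 m.

16.7 m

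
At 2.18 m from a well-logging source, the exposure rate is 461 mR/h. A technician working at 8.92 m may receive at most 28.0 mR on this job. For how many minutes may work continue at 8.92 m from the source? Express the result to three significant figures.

61.0 min

Using I₁d₁² = I₂d₂², rate at 8.92 m:
(2.18/8.92)² = 0.05973, so 461 × 0.05973 = 27.54 mR/h.
Stay time = 28.0 mR ÷ 27.54 mR/h = 1.017 h = 61.02 min.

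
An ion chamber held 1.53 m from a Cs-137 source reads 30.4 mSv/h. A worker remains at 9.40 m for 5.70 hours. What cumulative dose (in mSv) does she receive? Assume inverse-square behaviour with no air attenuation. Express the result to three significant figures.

4.59 mSv

Intensity scales as (d₁/d₂)², so rate at 9.40 m:
30.4 × (1.53/9.40)² = 30.4 × 0.02649 = 0.8053 mSv/h.
Dose = rate × time = 0.8053 mSv/h × 5.700 h = 4.590 mSv.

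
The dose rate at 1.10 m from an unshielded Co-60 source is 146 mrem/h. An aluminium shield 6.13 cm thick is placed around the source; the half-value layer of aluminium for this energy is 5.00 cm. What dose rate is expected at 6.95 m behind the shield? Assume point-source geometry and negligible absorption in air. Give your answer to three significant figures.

Distance alone: (1.10/6.95)² = 0.02505, so 146 × 0.02505 = 3.657 mrem/h.
Shield: 6.13/5.00 = 1.226 half-value layers → attenuation 2^(−1.226) = 0.4275.
Combined: 3.657 × 0.4275 = 1.563 mrem/h.

1.56 mrem/h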